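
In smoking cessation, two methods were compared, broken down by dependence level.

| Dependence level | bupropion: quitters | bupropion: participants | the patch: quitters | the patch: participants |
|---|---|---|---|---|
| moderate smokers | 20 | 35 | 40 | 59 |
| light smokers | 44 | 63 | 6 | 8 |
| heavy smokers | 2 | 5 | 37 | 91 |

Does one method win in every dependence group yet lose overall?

Moderate smokers: bupropion 20/35 = 57.1%, the patch 40/59 = 67.8% → the patch
Light smokers: bupropion 44/63 = 69.8%, the patch 6/8 = 75.0% → the patch
Heavy smokers: bupropion 2/5 = 40.0%, the patch 37/91 = 40.7% → the patch
Overall: bupropion 66/103 = 64.1%, the patch 83/158 = 52.5% → bupropion
The patch wins each dependence group but bupropion wins overall — the comparison reverses. The patch's participants skew toward heavy smokers, which has a lower base rate.

Yes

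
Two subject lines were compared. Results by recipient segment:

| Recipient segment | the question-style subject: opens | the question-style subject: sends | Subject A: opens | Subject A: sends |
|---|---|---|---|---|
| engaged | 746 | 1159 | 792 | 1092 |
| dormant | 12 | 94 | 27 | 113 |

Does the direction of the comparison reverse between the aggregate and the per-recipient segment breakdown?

No

Engaged: the question-style subject 746/1159 = 64.4%, Subject A 792/1092 = 72.5% → Subject A
Dormant: the question-style subject 12/94 = 12.8%, Subject A 27/113 = 23.9% → Subject A
Overall: the question-style subject 758/1253 = 60.5%, Subject A 819/1205 = 68.0% → Subject A
Subject A wins overall and in every recipient group — no reversal.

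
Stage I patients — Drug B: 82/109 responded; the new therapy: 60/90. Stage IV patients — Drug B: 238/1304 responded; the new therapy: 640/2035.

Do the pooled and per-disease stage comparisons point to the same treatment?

Stage I: Drug B 82/109 = 75.2%, the new therapy 60/90 = 66.7% → Drug B
Stage IV: Drug B 238/1304 = 18.3%, the new therapy 640/2035 = 31.4% → the new therapy
Overall: Drug B 320/1413 = 22.6%, the new therapy 700/2125 = 32.9% → the new therapy
Neither sweeps: Drug B wins 1 of 2 groups, the new therapy wins 1. The new therapy wins overall but not every group — no Simpson reversal.

No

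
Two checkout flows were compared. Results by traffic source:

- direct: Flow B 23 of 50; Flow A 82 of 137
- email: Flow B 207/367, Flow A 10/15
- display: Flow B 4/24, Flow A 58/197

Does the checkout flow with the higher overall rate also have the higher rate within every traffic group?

No

Direct: Flow B 23/50 = 46.0%, Flow A 82/137 = 59.9% → Flow A
Email: Flow B 207/367 = 56.4%, Flow A 10/15 = 66.7% → Flow A
Display: Flow B 4/24 = 16.7%, Flow A 58/197 = 29.4% → Flow A
Overall: Flow B 234/441 = 53.1%, Flow A 150/349 = 43.0% → Flow B
Flow A wins each traffic group but Flow B wins overall — the comparison reverses. Flow A's sessions skew toward display, which has a lower base rate.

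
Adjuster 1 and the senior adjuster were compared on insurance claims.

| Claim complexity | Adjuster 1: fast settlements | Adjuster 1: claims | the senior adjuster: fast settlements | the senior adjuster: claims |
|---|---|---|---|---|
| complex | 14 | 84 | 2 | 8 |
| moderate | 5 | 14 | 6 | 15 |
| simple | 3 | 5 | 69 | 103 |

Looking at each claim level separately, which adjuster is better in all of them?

Complex: Adjuster 1 14/84 = 16.7%, the senior adjuster 2/8 = 25.0% → the senior adjuster
Moderate: Adjuster 1 5/14 = 35.7%, the senior adjuster 6/15 = 40.0% → the senior adjuster
Simple: Adjuster 1 3/5 = 60.0%, the senior adjuster 69/103 = 67.0% → the senior adjuster
The senior adjuster has the higher rate in all 3 groups.

the senior adjuster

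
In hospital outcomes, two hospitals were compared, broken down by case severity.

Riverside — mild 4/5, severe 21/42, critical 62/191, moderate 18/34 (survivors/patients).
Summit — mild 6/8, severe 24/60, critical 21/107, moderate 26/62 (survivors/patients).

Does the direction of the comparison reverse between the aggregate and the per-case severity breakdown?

Mild: Riverside 4/5 = 80.0%, Summit 6/8 = 75.0% → Riverside
Severe: Riverside 21/42 = 50.0%, Summit 24/60 = 40.0% → Riverside
Critical: Riverside 62/191 = 32.5%, Summit 21/107 = 19.6% → Riverside
Moderate: Riverside 18/34 = 52.9%, Summit 26/62 = 41.9% → Riverside
Overall: Riverside 105/272 = 38.6%, Summit 77/237 = 32.5% → Riverside
Riverside wins overall and in every case group — no reversal.

No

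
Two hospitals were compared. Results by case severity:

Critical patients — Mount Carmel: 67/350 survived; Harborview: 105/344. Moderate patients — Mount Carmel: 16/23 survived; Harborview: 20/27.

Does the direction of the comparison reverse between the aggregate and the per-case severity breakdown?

No

Critical: Mount Carmel 67/350 = 19.1%, Harborview 105/344 = 30.5% → Harborview
Moderate: Mount Carmel 16/23 = 69.6%, Harborview 20/27 = 74.1% → Harborview
Overall: Mount Carmel 83/373 = 22.3%, Harborview 125/371 = 33.7% → Harborview
Harborview wins overall and in every case group — no reversal.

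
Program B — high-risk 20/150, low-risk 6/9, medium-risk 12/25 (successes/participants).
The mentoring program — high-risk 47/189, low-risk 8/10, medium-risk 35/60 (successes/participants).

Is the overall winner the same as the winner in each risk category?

High-risk: Program B 20/150 = 13.3%, the mentoring program 47/189 = 24.9% → the mentoring program
Low-risk: Program B 6/9 = 66.7%, the mentoring program 8/10 = 80.0% → the mentoring program
Medium-risk: Program B 12/25 = 48.0%, the mentoring program 35/60 = 58.3% → the mentoring program
Overall: Program B 38/184 = 20.7%, the mentoring program 90/259 = 34.7% → the mentoring program
The mentoring program wins overall and in every risk group — no reversal.

Yes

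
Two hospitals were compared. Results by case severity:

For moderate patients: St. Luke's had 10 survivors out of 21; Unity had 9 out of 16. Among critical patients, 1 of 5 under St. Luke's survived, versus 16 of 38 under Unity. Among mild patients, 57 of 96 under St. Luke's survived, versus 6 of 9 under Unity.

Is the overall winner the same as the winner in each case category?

No

Moderate: St. Luke's 10/21 = 47.6%, Unity 9/16 = 56.2% → Unity
Critical: St. Luke's 1/5 = 20.0%, Unity 16/38 = 42.1% → Unity
Mild: St. Luke's 57/96 = 59.4%, Unity 6/9 = 66.7% → Unity
Overall: St. Luke's 68/122 = 55.7%, Unity 31/63 = 49.2% → St. Luke's
Unity wins each case group but St. Luke's wins overall — the comparison reverses. Unity's patients skew toward critical, which has a lower base rate.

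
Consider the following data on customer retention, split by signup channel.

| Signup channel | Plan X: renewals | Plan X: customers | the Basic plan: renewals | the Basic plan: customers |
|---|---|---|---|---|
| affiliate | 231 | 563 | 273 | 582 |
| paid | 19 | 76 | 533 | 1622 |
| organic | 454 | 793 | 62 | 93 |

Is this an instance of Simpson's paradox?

Yes

Affiliate: Plan X 231/563 = 41.0%, the Basic plan 273/582 = 46.9% → the Basic plan
Paid: Plan X 19/76 = 25.0%, the Basic plan 533/1622 = 32.9% → the Basic plan
Organic: Plan X 454/793 = 57.3%, the Basic plan 62/93 = 66.7% → the Basic plan
Overall: Plan X 704/1432 = 49.2%, the Basic plan 868/2297 = 37.8% → Plan X
The Basic plan wins each signup group but Plan X wins overall — the comparison reverses. The Basic plan's customers skew toward paid, which has a lower base rate.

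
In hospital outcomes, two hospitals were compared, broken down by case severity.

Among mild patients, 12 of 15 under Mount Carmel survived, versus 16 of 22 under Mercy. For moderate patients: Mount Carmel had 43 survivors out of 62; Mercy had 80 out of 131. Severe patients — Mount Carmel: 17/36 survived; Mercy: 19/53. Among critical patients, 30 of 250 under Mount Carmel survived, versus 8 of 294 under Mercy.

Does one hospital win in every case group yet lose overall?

Mild: Mount Carmel 12/15 = 80.0%, Mercy 16/22 = 72.7% → Mount Carmel
Moderate: Mount Carmel 43/62 = 69.4%, Mercy 80/131 = 61.1% → Mount Carmel
Severe: Mount Carmel 17/36 = 47.2%, Mercy 19/53 = 35.8% → Mount Carmel
Critical: Mount Carmel 30/250 = 12.0%, Mercy 8/294 = 2.7% → Mount Carmel
Overall: Mount Carmel 102/363 = 28.1%, Mercy 123/500 = 24.6% → Mount Carmel
Mount Carmel wins overall and in every case group — no reversal.

No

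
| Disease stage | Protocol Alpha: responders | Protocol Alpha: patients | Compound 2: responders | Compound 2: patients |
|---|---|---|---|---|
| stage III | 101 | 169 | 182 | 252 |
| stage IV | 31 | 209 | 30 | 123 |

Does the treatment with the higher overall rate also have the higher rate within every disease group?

Yes

Stage III: Protocol Alpha 101/169 = 59.8%, Compound 2 182/252 = 72.2% → Compound 2
Stage IV: Protocol Alpha 31/209 = 14.8%, Compound 2 30/123 = 24.4% → Compound 2
Overall: Protocol Alpha 132/378 = 34.9%, Compound 2 212/375 = 56.5% → Compound 2
Compound 2 wins overall and in every disease group — no reversal.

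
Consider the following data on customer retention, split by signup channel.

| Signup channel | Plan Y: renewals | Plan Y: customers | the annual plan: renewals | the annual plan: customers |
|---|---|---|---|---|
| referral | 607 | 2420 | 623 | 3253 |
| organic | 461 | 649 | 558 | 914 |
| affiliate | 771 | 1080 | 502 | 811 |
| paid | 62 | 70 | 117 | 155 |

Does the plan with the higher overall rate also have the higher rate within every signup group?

Yes

Referral: Plan Y 607/2420 = 25.1%, the annual plan 623/3253 = 19.2% → Plan Y
Organic: Plan Y 461/649 = 71.0%, the annual plan 558/914 = 61.1% → Plan Y
Affiliate: Plan Y 771/1080 = 71.4%, the annual plan 502/811 = 61.9% → Plan Y
Paid: Plan Y 62/70 = 88.6%, the annual plan 117/155 = 75.5% → Plan Y
Overall: Plan Y 1901/4219 = 45.1%, the annual plan 1800/5133 = 35.1% → Plan Y
Plan Y wins overall and in every signup group — no reversal.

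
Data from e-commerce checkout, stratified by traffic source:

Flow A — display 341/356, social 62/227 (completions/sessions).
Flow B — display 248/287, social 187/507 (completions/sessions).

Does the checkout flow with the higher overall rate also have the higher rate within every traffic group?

Display: Flow A 341/356 = 95.8%, Flow B 248/287 = 86.4% → Flow A
Social: Flow A 62/227 = 27.3%, Flow B 187/507 = 36.9% → Flow B
Overall: Flow A 403/583 = 69.1%, Flow B 435/794 = 54.8% → Flow A
Neither sweeps: Flow A wins 1 of 2 groups, Flow B wins 1. Flow A wins overall but not every group — no Simpson reversal.

No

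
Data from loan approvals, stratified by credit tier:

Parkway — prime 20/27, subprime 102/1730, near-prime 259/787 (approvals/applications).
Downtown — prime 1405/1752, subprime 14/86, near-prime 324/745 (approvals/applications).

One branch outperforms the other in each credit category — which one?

Prime: Parkway 20/27 = 74.1%, Downtown 1405/1752 = 80.2% → Downtown
Subprime: Parkway 102/1730 = 5.9%, Downtown 14/86 = 16.3% → Downtown
Near-prime: Parkway 259/787 = 32.9%, Downtown 324/745 = 43.5% → Downtown
Downtown has the higher rate in all 3 groups.

Downtown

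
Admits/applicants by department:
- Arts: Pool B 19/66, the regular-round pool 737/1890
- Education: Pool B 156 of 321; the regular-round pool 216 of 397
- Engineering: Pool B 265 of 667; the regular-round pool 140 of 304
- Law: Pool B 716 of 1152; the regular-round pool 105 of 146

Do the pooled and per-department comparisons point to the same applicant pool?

Arts: Pool B 19/66 = 28.8%, the regular-round pool 737/1890 = 39.0% → the regular-round pool
Education: Pool B 156/321 = 48.6%, the regular-round pool 216/397 = 54.4% → the regular-round pool
Engineering: Pool B 265/667 = 39.7%, the regular-round pool 140/304 = 46.1% → the regular-round pool
Law: Pool B 716/1152 = 62.2%, the regular-round pool 105/146 = 71.9% → the regular-round pool
Overall: Pool B 1156/2206 = 52.4%, the regular-round pool 1198/2737 = 43.8% → Pool B
The regular-round pool wins each department group but Pool B wins overall — the comparison reverses. The regular-round pool's applicants skew toward Arts, which has a lower base rate.

No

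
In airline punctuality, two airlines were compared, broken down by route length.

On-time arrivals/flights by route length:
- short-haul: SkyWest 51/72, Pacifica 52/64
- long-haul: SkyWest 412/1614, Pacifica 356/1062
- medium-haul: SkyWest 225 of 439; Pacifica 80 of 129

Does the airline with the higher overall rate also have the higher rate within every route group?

Yes

Short-haul: SkyWest 51/72 = 70.8%, Pacifica 52/64 = 81.2% → Pacifica
Long-haul: SkyWest 412/1614 = 25.5%, Pacifica 356/1062 = 33.5% → Pacifica
Medium-haul: SkyWest 225/439 = 51.3%, Pacifica 80/129 = 62.0% → Pacifica
Overall: SkyWest 688/2125 = 32.4%, Pacifica 488/1255 = 38.9% → Pacifica
Pacifica wins overall and in every route group — no reversal.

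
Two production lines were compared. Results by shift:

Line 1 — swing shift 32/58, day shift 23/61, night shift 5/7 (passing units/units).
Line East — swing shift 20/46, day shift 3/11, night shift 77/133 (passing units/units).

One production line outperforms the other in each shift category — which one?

Swing shift: Line 1 32/58 = 55.2%, Line East 20/46 = 43.5% → Line 1
Day shift: Line 1 23/61 = 37.7%, Line East 3/11 = 27.3% → Line 1
Night shift: Line 1 5/7 = 71.4%, Line East 77/133 = 57.9% → Line 1
Line 1 has the higher rate in all 3 groups.

Line 1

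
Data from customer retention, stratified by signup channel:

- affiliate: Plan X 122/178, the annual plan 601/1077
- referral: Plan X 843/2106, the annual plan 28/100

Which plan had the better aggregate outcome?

the annual plan

Affiliate: Plan X 122/178 = 68.5%, the annual plan 601/1077 = 55.8% → Plan X
Referral: Plan X 843/2106 = 40.0%, the annual plan 28/100 = 28.0% → Plan X
Overall: Plan X 965/2284 = 42.3%, the annual plan 629/1177 = 53.4% → the annual plan
(Plan X wins every signup group but the annual plan wins overall — Plan X's customers skew toward the low-rate referral group.)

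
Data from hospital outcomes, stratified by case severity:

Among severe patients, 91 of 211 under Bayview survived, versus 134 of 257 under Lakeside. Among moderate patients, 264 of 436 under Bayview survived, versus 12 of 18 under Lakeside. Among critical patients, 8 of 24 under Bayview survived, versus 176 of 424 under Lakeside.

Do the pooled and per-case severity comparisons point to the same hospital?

No

Severe: Bayview 91/211 = 43.1%, Lakeside 134/257 = 52.1% → Lakeside
Moderate: Bayview 264/436 = 60.6%, Lakeside 12/18 = 66.7% → Lakeside
Critical: Bayview 8/24 = 33.3%, Lakeside 176/424 = 41.5% → Lakeside
Overall: Bayview 363/671 = 54.1%, Lakeside 322/699 = 46.1% → Bayview
Lakeside wins each case group but Bayview wins overall — the comparison reverses. Lakeside's patients skew toward critical, which has a lower base rate.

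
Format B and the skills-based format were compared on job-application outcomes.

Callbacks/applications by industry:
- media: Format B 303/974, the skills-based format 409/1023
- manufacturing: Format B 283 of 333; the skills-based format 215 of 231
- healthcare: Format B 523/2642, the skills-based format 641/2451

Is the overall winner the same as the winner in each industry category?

Yes

Media: Format B 303/974 = 31.1%, the skills-based format 409/1023 = 40.0% → the skills-based format
Manufacturing: Format B 283/333 = 85.0%, the skills-based format 215/231 = 93.1% → the skills-based format
Healthcare: Format B 523/2642 = 19.8%, the skills-based format 641/2451 = 26.2% → the skills-based format
Overall: Format B 1109/3949 = 28.1%, the skills-based format 1265/3705 = 34.1% → the skills-based format
The skills-based format wins overall and in every industry group — no reversal.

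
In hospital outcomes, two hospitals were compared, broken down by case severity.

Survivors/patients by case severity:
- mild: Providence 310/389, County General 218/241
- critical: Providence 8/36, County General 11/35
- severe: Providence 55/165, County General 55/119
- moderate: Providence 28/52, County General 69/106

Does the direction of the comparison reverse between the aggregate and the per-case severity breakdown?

No

Mild: Providence 310/389 = 79.7%, County General 218/241 = 90.5% → County General
Critical: Providence 8/36 = 22.2%, County General 11/35 = 31.4% → County General
Severe: Providence 55/165 = 33.3%, County General 55/119 = 46.2% → County General
Moderate: Providence 28/52 = 53.8%, County General 69/106 = 65.1% → County General
Overall: Providence 401/642 = 62.5%, County General 353/501 = 70.5% → County General
County General wins overall and in every case group — no reversal.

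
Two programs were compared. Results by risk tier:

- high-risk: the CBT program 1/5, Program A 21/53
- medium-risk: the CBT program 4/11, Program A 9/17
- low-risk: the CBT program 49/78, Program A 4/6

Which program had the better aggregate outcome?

High-risk: the CBT program 1/5 = 20.0%, Program A 21/53 = 39.6% → Program A
Medium-risk: the CBT program 4/11 = 36.4%, Program A 9/17 = 52.9% → Program A
Low-risk: the CBT program 49/78 = 62.8%, Program A 4/6 = 66.7% → Program A
Overall: the CBT program 54/94 = 57.4%, Program A 34/76 = 44.7% → the CBT program
(Program A wins every risk group but the CBT program wins overall — Program A's participants skew toward the low-rate high-risk group.)

the CBT program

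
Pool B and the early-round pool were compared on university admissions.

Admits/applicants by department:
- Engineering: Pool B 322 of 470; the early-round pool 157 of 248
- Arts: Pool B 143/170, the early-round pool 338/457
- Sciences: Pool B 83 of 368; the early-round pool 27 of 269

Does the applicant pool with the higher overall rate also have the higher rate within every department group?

Engineering: Pool B 322/470 = 68.5%, the early-round pool 157/248 = 63.3% → Pool B
Arts: Pool B 143/170 = 84.1%, the early-round pool 338/457 = 74.0% → Pool B
Sciences: Pool B 83/368 = 22.6%, the early-round pool 27/269 = 10.0% → Pool B
Overall: Pool B 548/1008 = 54.4%, the early-round pool 522/974 = 53.6% → Pool B
Pool B wins overall and in every department group — no reversal.

Yes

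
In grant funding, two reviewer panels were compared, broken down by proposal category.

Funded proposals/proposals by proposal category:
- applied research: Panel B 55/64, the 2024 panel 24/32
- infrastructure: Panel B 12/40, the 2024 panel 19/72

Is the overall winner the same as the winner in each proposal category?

Applied research: Panel B 55/64 = 85.9%, the 2024 panel 24/32 = 75.0% → Panel B
Infrastructure: Panel B 12/40 = 30.0%, the 2024 panel 19/72 = 26.4% → Panel B
Overall: Panel B 67/104 = 64.4%, the 2024 panel 43/104 = 41.3% → Panel B
Panel B wins overall and in every proposal group — no reversal.

Yes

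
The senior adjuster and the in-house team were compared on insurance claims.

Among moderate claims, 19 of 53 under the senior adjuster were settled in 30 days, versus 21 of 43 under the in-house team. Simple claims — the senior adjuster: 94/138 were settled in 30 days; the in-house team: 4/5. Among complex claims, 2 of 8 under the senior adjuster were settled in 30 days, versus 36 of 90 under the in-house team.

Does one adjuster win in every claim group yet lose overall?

Yes

Moderate: the senior adjuster 19/53 = 35.8%, the in-house team 21/43 = 48.8% → the in-house team
Simple: the senior adjuster 94/138 = 68.1%, the in-house team 4/5 = 80.0% → the in-house team
Complex: the senior adjuster 2/8 = 25.0%, the in-house team 36/90 = 40.0% → the in-house team
Overall: the senior adjuster 115/199 = 57.8%, the in-house team 61/138 = 44.2% → the senior adjuster
The in-house team wins each claim group but the senior adjuster wins overall — the comparison reverses. The in-house team's claims skew toward complex, which has a lower base rate.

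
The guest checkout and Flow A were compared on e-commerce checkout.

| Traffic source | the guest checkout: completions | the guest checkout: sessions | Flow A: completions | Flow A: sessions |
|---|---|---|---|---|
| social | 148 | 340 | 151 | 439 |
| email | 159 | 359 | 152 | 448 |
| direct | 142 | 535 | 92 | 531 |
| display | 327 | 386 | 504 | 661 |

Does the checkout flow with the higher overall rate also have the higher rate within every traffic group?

Yes

Social: the guest checkout 148/340 = 43.5%, Flow A 151/439 = 34.4% → the guest checkout
Email: the guest checkout 159/359 = 44.3%, Flow A 152/448 = 33.9% → the guest checkout
Direct: the guest checkout 142/535 = 26.5%, Flow A 92/531 = 17.3% → the guest checkout
Display: the guest checkout 327/386 = 84.7%, Flow A 504/661 = 76.2% → the guest checkout
Overall: the guest checkout 776/1620 = 47.9%, Flow A 899/2079 = 43.2% → the guest checkout
The guest checkout wins overall and in every traffic group — no reversal.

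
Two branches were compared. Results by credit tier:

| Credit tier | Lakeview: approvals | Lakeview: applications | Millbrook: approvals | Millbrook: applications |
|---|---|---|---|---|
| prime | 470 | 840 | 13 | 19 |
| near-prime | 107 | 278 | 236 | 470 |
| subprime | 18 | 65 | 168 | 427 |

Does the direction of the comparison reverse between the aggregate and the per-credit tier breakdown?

Yes

Prime: Lakeview 470/840 = 56.0%, Millbrook 13/19 = 68.4% → Millbrook
Near-prime: Lakeview 107/278 = 38.5%, Millbrook 236/470 = 50.2% → Millbrook
Subprime: Lakeview 18/65 = 27.7%, Millbrook 168/427 = 39.3% → Millbrook
Overall: Lakeview 595/1183 = 50.3%, Millbrook 417/916 = 45.5% → Lakeview
Millbrook wins each credit group but Lakeview wins overall — the comparison reverses. Millbrook's applications skew toward subprime, which has a lower base rate.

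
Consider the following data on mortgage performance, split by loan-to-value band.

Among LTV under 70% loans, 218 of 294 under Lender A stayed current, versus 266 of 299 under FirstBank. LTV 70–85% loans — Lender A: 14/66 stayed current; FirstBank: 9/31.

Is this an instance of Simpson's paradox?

No

LTV under 70%: Lender A 218/294 = 74.1%, FirstBank 266/299 = 89.0% → FirstBank
LTV 70–85%: Lender A 14/66 = 21.2%, FirstBank 9/31 = 29.0% → FirstBank
Overall: Lender A 232/360 = 64.4%, FirstBank 275/330 = 83.3% → FirstBank
FirstBank wins overall and in every loan-to-value group — no reversal.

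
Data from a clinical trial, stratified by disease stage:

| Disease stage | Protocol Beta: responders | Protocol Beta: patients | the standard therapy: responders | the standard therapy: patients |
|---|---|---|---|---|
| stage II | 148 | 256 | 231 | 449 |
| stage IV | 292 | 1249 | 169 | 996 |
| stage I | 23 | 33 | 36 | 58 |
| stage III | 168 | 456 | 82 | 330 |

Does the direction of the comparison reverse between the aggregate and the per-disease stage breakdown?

No

Stage II: Protocol Beta 148/256 = 57.8%, the standard therapy 231/449 = 51.4% → Protocol Beta
Stage IV: Protocol Beta 292/1249 = 23.4%, the standard therapy 169/996 = 17.0% → Protocol Beta
Stage I: Protocol Beta 23/33 = 69.7%, the standard therapy 36/58 = 62.1% → Protocol Beta
Stage III: Protocol Beta 168/456 = 36.8%, the standard therapy 82/330 = 24.8% → Protocol Beta
Overall: Protocol Beta 631/1994 = 31.6%, the standard therapy 518/1833 = 28.3% → Protocol Beta
Protocol Beta wins overall and in every disease group — no reversal.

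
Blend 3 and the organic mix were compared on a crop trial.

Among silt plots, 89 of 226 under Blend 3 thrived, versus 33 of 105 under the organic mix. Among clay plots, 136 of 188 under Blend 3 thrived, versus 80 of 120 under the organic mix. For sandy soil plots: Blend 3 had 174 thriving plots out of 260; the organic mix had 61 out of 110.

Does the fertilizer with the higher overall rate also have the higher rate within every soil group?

Silt: Blend 3 89/226 = 39.4%, the organic mix 33/105 = 31.4% → Blend 3
Clay: Blend 3 136/188 = 72.3%, the organic mix 80/120 = 66.7% → Blend 3
Sandy soil: Blend 3 174/260 = 66.9%, the organic mix 61/110 = 55.5% → Blend 3
Overall: Blend 3 399/674 = 59.2%, the organic mix 174/335 = 51.9% → Blend 3
Blend 3 wins overall and in every soil group — no reversal.

Yes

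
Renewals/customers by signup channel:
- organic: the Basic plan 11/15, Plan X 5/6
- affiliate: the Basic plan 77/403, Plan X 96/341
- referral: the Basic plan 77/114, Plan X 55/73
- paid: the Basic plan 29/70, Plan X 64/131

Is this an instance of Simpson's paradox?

Organic: the Basic plan 11/15 = 73.3%, Plan X 5/6 = 83.3% → Plan X
Affiliate: the Basic plan 77/403 = 19.1%, Plan X 96/341 = 28.2% → Plan X
Referral: the Basic plan 77/114 = 67.5%, Plan X 55/73 = 75.3% → Plan X
Paid: the Basic plan 29/70 = 41.4%, Plan X 64/131 = 48.9% → Plan X
Overall: the Basic plan 194/602 = 32.2%, Plan X 220/551 = 39.9% → Plan X
Plan X wins overall and in every signup group — no reversal.

No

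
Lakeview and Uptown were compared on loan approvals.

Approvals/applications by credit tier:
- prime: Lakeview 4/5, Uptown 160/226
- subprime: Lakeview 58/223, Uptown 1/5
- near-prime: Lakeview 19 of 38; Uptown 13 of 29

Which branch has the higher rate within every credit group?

Lakeview

Prime: Lakeview 4/5 = 80.0%, Uptown 160/226 = 70.8% → Lakeview
Subprime: Lakeview 58/223 = 26.0%, Uptown 1/5 = 20.0% → Lakeview
Near-prime: Lakeview 19/38 = 50.0%, Uptown 13/29 = 44.8% → Lakeview
Lakeview has the higher rate in all 3 groups.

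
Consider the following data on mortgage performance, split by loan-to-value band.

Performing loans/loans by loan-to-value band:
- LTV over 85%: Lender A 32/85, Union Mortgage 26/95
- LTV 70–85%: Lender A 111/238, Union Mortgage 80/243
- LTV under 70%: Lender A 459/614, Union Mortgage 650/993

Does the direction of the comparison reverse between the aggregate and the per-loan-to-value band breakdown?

LTV over 85%: Lender A 32/85 = 37.6%, Union Mortgage 26/95 = 27.4% → Lender A
LTV 70–85%: Lender A 111/238 = 46.6%, Union Mortgage 80/243 = 32.9% → Lender A
LTV under 70%: Lender A 459/614 = 74.8%, Union Mortgage 650/993 = 65.5% → Lender A
Overall: Lender A 602/937 = 64.2%, Union Mortgage 756/1331 = 56.8% → Lender A
Lender A wins overall and in every loan-to-value group — no reversal.

No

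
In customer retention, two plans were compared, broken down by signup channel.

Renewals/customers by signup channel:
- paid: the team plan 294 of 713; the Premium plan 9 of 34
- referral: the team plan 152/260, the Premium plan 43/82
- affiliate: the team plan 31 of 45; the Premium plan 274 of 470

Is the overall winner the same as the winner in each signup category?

No

Paid: the team plan 294/713 = 41.2%, the Premium plan 9/34 = 26.5% → the team plan
Referral: the team plan 152/260 = 58.5%, the Premium plan 43/82 = 52.4% → the team plan
Affiliate: the team plan 31/45 = 68.9%, the Premium plan 274/470 = 58.3% → the team plan
Overall: the team plan 477/1018 = 46.9%, the Premium plan 326/586 = 55.6% → the Premium plan
The team plan wins each signup group but the Premium plan wins overall — the comparison reverses. The team plan's customers skew toward paid, which has a lower base rate.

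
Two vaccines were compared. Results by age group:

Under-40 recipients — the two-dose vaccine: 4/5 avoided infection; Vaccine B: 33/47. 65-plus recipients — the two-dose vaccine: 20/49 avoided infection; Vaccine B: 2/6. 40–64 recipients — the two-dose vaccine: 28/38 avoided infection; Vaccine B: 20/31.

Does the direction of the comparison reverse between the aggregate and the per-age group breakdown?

Under-40: the two-dose vaccine 4/5 = 80.0%, Vaccine B 33/47 = 70.2% → the two-dose vaccine
65-plus: the two-dose vaccine 20/49 = 40.8%, Vaccine B 2/6 = 33.3% → the two-dose vaccine
40–64: the two-dose vaccine 28/38 = 73.7%, Vaccine B 20/31 = 64.5% → the two-dose vaccine
Overall: the two-dose vaccine 52/92 = 56.5%, Vaccine B 55/84 = 65.5% → Vaccine B
The two-dose vaccine wins each age group but Vaccine B wins overall — the comparison reverses. The two-dose vaccine's recipients skew toward 65-plus, which has a lower base rate.

Yes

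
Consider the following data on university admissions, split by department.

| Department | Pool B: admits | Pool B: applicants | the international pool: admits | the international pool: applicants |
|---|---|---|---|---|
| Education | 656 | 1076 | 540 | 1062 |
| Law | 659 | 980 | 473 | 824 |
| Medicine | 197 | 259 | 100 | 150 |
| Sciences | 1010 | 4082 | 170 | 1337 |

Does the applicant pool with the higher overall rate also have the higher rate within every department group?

Yes

Education: Pool B 656/1076 = 61.0%, the international pool 540/1062 = 50.8% → Pool B
Law: Pool B 659/980 = 67.2%, the international pool 473/824 = 57.4% → Pool B
Medicine: Pool B 197/259 = 76.1%, the international pool 100/150 = 66.7% → Pool B
Sciences: Pool B 1010/4082 = 24.7%, the international pool 170/1337 = 12.7% → Pool B
Overall: Pool B 2522/6397 = 39.4%, the international pool 1283/3373 = 38.0% → Pool B
Pool B wins overall and in every department group — no reversal.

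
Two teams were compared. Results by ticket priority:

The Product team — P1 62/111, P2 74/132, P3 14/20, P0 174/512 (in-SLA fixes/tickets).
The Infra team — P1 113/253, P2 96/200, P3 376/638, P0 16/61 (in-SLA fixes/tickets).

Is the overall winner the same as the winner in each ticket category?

P1: the Product team 62/111 = 55.9%, the Infra team 113/253 = 44.7% → the Product team
P2: the Product team 74/132 = 56.1%, the Infra team 96/200 = 48.0% → the Product team
P3: the Product team 14/20 = 70.0%, the Infra team 376/638 = 58.9% → the Product team
P0: the Product team 174/512 = 34.0%, the Infra team 16/61 = 26.2% → the Product team
Overall: the Product team 324/775 = 41.8%, the Infra team 601/1152 = 52.2% → the Infra team
The Product team wins each ticket group but the Infra team wins overall — the comparison reverses. The Product team's tickets skew toward P0, which has a lower base rate.

No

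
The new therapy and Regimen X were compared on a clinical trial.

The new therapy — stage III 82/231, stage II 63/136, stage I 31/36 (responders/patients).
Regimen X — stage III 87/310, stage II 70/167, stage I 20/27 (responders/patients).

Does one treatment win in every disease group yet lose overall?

Stage III: the new therapy 82/231 = 35.5%, Regimen X 87/310 = 28.1% → the new therapy
Stage II: the new therapy 63/136 = 46.3%, Regimen X 70/167 = 41.9% → the new therapy
Stage I: the new therapy 31/36 = 86.1%, Regimen X 20/27 = 74.1% → the new therapy
Overall: the new therapy 176/403 = 43.7%, Regimen X 177/504 = 35.1% → the new therapy
The new therapy wins overall and in every disease group — no reversal.

No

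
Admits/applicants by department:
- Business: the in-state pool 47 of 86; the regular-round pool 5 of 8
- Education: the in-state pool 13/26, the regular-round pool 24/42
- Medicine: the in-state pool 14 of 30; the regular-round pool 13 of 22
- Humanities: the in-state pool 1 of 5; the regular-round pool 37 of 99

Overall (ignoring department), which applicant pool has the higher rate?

Business: the in-state pool 47/86 = 54.7%, the regular-round pool 5/8 = 62.5% → the regular-round pool
Education: the in-state pool 13/26 = 50.0%, the regular-round pool 24/42 = 57.1% → the regular-round pool
Medicine: the in-state pool 14/30 = 46.7%, the regular-round pool 13/22 = 59.1% → the regular-round pool
Humanities: the in-state pool 1/5 = 20.0%, the regular-round pool 37/99 = 37.4% → the regular-round pool
Overall: the in-state pool 75/147 = 51.0%, the regular-round pool 79/171 = 46.2% → the in-state pool
(The regular-round pool wins every department group but the in-state pool wins overall — the regular-round pool's applicants skew toward the low-rate Humanities group.)

the in-state pool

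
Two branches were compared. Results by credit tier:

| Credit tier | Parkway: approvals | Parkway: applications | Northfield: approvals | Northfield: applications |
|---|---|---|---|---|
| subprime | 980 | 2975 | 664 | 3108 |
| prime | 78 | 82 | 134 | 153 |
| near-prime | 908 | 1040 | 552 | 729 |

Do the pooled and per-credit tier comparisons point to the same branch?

Subprime: Parkway 980/2975 = 32.9%, Northfield 664/3108 = 21.4% → Parkway
Prime: Parkway 78/82 = 95.1%, Northfield 134/153 = 87.6% → Parkway
Near-prime: Parkway 908/1040 = 87.3%, Northfield 552/729 = 75.7% → Parkway
Overall: Parkway 1966/4097 = 48.0%, Northfield 1350/3990 = 33.8% → Parkway
Parkway wins overall and in every credit group — no reversal.

Yes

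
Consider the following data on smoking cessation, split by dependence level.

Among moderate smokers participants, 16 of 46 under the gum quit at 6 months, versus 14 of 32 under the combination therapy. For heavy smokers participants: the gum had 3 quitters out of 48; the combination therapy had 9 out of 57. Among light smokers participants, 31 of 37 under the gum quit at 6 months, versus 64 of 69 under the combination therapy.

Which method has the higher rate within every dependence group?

the combination therapy

Moderate smokers: the gum 16/46 = 34.8%, the combination therapy 14/32 = 43.8% → the combination therapy
Heavy smokers: the gum 3/48 = 6.2%, the combination therapy 9/57 = 15.8% → the combination therapy
Light smokers: the gum 31/37 = 83.8%, the combination therapy 64/69 = 92.8% → the combination therapy
The combination therapy has the higher rate in all 3 groups.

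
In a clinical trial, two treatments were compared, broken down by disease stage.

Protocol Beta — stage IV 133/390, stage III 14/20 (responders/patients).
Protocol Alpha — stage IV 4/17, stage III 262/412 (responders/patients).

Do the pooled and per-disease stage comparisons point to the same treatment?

Stage IV: Protocol Beta 133/390 = 34.1%, Protocol Alpha 4/17 = 23.5% → Protocol Beta
Stage III: Protocol Beta 14/20 = 70.0%, Protocol Alpha 262/412 = 63.6% → Protocol Beta
Overall: Protocol Beta 147/410 = 35.9%, Protocol Alpha 266/429 = 62.0% → Protocol Alpha
Protocol Beta wins each disease group but Protocol Alpha wins overall — the comparison reverses. Protocol Beta's patients skew toward stage IV, which has a lower base rate.

No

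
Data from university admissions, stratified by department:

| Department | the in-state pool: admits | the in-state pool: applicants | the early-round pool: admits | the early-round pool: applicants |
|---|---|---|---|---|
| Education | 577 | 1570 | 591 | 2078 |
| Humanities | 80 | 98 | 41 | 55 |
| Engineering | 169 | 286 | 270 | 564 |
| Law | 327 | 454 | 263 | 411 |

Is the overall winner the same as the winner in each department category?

Education: the in-state pool 577/1570 = 36.8%, the early-round pool 591/2078 = 28.4% → the in-state pool
Humanities: the in-state pool 80/98 = 81.6%, the early-round pool 41/55 = 74.5% → the in-state pool
Engineering: the in-state pool 169/286 = 59.1%, the early-round pool 270/564 = 47.9% → the in-state pool
Law: the in-state pool 327/454 = 72.0%, the early-round pool 263/411 = 64.0% → the in-state pool
Overall: the in-state pool 1153/2408 = 47.9%, the early-round pool 1165/3108 = 37.5% → the in-state pool
The in-state pool wins overall and in every department group — no reversal.

Yes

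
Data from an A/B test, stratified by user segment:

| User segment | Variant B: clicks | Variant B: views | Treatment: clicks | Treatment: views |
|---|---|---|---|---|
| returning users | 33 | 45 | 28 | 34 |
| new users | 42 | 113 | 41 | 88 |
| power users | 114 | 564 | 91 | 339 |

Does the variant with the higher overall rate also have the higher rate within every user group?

Returning users: Variant B 33/45 = 73.3%, Treatment 28/34 = 82.4% → Treatment
New users: Variant B 42/113 = 37.2%, Treatment 41/88 = 46.6% → Treatment
Power users: Variant B 114/564 = 20.2%, Treatment 91/339 = 26.8% → Treatment
Overall: Variant B 189/722 = 26.2%, Treatment 160/461 = 34.7% → Treatment
Treatment wins overall and in every user group — no reversal.

Yes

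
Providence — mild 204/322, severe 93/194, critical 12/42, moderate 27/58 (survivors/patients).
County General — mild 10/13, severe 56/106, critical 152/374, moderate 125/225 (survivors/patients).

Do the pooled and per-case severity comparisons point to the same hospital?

Mild: Providence 204/322 = 63.4%, County General 10/13 = 76.9% → County General
Severe: Providence 93/194 = 47.9%, County General 56/106 = 52.8% → County General
Critical: Providence 12/42 = 28.6%, County General 152/374 = 40.6% → County General
Moderate: Providence 27/58 = 46.6%, County General 125/225 = 55.6% → County General
Overall: Providence 336/616 = 54.5%, County General 343/718 = 47.8% → Providence
County General wins each case group but Providence wins overall — the comparison reverses. County General's patients skew toward critical, which has a lower base rate.

No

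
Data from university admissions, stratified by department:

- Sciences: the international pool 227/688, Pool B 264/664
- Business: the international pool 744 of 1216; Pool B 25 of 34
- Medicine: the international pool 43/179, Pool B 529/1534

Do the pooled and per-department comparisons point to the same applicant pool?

Sciences: the international pool 227/688 = 33.0%, Pool B 264/664 = 39.8% → Pool B
Business: the international pool 744/1216 = 61.2%, Pool B 25/34 = 73.5% → Pool B
Medicine: the international pool 43/179 = 24.0%, Pool B 529/1534 = 34.5% → Pool B
Overall: the international pool 1014/2083 = 48.7%, Pool B 818/2232 = 36.6% → the international pool
Pool B wins each department group but the international pool wins overall — the comparison reverses. Pool B's applicants skew toward Medicine, which has a lower base rate.

No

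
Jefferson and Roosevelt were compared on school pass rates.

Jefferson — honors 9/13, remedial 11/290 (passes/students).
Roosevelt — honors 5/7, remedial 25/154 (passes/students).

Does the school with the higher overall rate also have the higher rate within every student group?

Honors: Jefferson 9/13 = 69.2%, Roosevelt 5/7 = 71.4% → Roosevelt
Remedial: Jefferson 11/290 = 3.8%, Roosevelt 25/154 = 16.2% → Roosevelt
Overall: Jefferson 20/303 = 6.6%, Roosevelt 30/161 = 18.6% → Roosevelt
Roosevelt wins overall and in every student group — no reversal.

Yes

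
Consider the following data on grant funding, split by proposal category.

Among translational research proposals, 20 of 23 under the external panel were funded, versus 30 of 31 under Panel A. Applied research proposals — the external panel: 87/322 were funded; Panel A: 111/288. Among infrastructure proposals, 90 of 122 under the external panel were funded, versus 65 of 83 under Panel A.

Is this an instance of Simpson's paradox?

Translational research: the external panel 20/23 = 87.0%, Panel A 30/31 = 96.8% → Panel A
Applied research: the external panel 87/322 = 27.0%, Panel A 111/288 = 38.5% → Panel A
Infrastructure: the external panel 90/122 = 73.8%, Panel A 65/83 = 78.3% → Panel A
Overall: the external panel 197/467 = 42.2%, Panel A 206/402 = 51.2% → Panel A
Panel A wins overall and in every proposal group — no reversal.

No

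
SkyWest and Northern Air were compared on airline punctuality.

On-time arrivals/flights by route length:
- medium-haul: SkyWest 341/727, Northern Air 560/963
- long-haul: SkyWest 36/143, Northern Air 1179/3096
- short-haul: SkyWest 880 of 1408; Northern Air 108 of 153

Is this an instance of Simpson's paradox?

Yes

Medium-haul: SkyWest 341/727 = 46.9%, Northern Air 560/963 = 58.2% → Northern Air
Long-haul: SkyWest 36/143 = 25.2%, Northern Air 1179/3096 = 38.1% → Northern Air
Short-haul: SkyWest 880/1408 = 62.5%, Northern Air 108/153 = 70.6% → Northern Air
Overall: SkyWest 1257/2278 = 55.2%, Northern Air 1847/4212 = 43.9% → SkyWest
Northern Air wins each route group but SkyWest wins overall — the comparison reverses. Northern Air's flights skew toward long-haul, which has a lower base rate.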